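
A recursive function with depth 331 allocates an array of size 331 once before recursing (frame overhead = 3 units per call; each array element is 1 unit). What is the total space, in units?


Array allocation: 331 units (allocated once)
Stack frames: 331 deep * 3 per frame = 993 units
Total = 331 + 993 = 1324


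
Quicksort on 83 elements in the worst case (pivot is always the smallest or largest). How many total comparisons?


In the worst case, each partition step picks the worst pivot:
  Partition 1: 82 comparisons (n-1 elements to compare)
  Partition 2: 81 comparisons
  Partition 3: 80 comparisons
  Partition 4: 79 comparisons
  Partition 5: 78 comparisons
  ...
  Last partition: 0 comparisons
Total = (n-1) + (n-2) + ... + 1 + 0 = n*(n-1)/2
= 83*82/2 = 3403


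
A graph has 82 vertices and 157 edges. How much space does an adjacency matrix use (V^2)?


Adjacency matrix: V x V grid of entries
Space = V^2 = 82^2 = 82 * 82 = 6724


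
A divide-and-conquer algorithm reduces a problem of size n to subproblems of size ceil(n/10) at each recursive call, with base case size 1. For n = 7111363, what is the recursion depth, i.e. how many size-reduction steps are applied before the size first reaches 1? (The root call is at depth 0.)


Each step divides the size by 10 (rounding up); after k steps the size is ceil(n/10^k), which equals 1 exactly when 10^k >= n.
So the depth is the smallest k with 10^k >= 7111363, i.e. ceil(log_10(7111363)).
10^6 = 1000000 < 7111363 <= 10000000 = 10^7
Recursion depth = 7


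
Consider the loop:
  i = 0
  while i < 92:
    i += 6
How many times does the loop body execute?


Starting at i = 0, each iteration adds 6.
Iterations until i >= 92:
  Iteration 1: i = 0 -> i = 6
  Iteration 2: i = 6 -> i = 12
  Iteration 3: i = 12 -> i = 18
  Iteration 4: i = 18 -> i = 24
  Iteration 5: i = 24 -> i = 30
  Iteration 6: i = 30 -> i = 36
  Iteration 7: i = 36 -> i = 42
  Iteration 8: i = 42 -> i = 48
  ... continuing ...
Total iterations = ceil(92/6) = 16


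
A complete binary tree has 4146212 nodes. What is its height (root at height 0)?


In a complete binary tree, level k holds nodes 2^k .. 2^(k+1)-1 (1-indexed).
Height = floor(log2(n)) = floor(log2(4146212)) = 21
Check: 2^21 = 2097152 <= 4146212 < 4194304 = 2^22


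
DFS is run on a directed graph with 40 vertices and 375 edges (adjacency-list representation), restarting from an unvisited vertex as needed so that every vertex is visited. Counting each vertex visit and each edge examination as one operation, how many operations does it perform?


A full DFS traversal processes each vertex exactly once (push/pop on stack).
Each directed edge is examined once.
V = 40, E = 375
V + E = 415


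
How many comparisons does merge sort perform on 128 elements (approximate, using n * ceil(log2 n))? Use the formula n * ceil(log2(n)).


Recursion depth: ceil(log2(128)) = 7
Each recursion level merges n = 128 elements
Total = 128 * 7 = 896


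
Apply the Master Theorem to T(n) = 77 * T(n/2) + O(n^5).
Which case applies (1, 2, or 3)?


The Master Theorem: T(n) = a*T(n/b) + O(n^c)
  a = 77, b = 2, c = 5
log_b(a) = log_2(77) ~ 6.267
Compare b^c with a: 2^5 = 32 < 77, so c < log_b(a).
Since c < log_b(a), Case 1 applies.
T(n) = O(n^(log_2 77)) ~ O(n^6.267)
Master Theorem case = 1


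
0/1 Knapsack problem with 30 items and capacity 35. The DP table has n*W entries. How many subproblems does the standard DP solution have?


The DP table is indexed by (item, capacity).
Rows: 30 items
Columns: 35 capacity values (1 to W)
Total subproblems = 30 * 35 = 1050


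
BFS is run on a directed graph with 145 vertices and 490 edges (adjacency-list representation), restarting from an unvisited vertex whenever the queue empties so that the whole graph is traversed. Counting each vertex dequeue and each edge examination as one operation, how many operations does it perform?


A full BFS traversal dequeues each vertex exactly once and examines each directed edge exactly once.
V = 145 (vertex processing cost)
E = 490 (edge examination cost)
Total operations proportional to V + E = 145 + 490 = 635


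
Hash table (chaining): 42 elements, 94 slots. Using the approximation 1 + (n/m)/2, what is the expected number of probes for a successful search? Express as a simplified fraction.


Computing expected probes:
alpha = 42/94
= 1 + alpha/2
= 1 + 42/(2*94)
= (2*94 + 42) / (2*94)
= 230/188 = 115/94


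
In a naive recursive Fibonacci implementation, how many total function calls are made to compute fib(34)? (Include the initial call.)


Let C(m) = total calls to evaluate fib(m). Then C(0)=C(1)=1, and
C(m) = 1 + C(m-1) + C(m-2) for m >= 2.
Build the table (each entry = 1 + previous two):
  C(0) = 1
  C(1) = 1
  C(2) = 1 + 1 + 1 = 3
  C(3) = 1 + 3 + 1 = 5
  C(4) = 1 + 5 + 3 = 9
  C(5) = 1 + 9 + 5 = 15
  C(6) = 1 + 15 + 9 = 25
  C(7) = 1 + 25 + 15 = 41
  C(8) = 1 + 41 + 25 = 67
  C(9) = 1 + 67 + 41 = 109
  C(10) = 1 + 109 + 67 = 177
  C(11) = 1 + 177 + 109 = 287
  C(12) = 1 + 287 + 177 = 465
  C(13) = 1 + 465 + 287 = 753
  C(14) = 1 + 753 + 465 = 1219
  C(15) = 1 + 1219 + 753 = 1973
  C(16) = 1 + 1973 + 1219 = 3193
  C(17) = 1 + 3193 + 1973 = 5167
  C(18) = 1 + 5167 + 3193 = 8361
  C(19) = 1 + 8361 + 5167 = 13529
  C(20) = 1 + 13529 + 8361 = 21891
  C(21) = 1 + 21891 + 13529 = 35421
  C(22) = 1 + 35421 + 21891 = 57313
  C(23) = 1 + 57313 + 35421 = 92735
  C(24) = 1 + 92735 + 57313 = 150049
  C(25) = 1 + 150049 + 92735 = 242785
  C(26) = 1 + 242785 + 150049 = 392835
  C(27) = 1 + 392835 + 242785 = 635621
  C(28) = 1 + 635621 + 392835 = 1028457
  C(29) = 1 + 1028457 + 635621 = 1664079
  C(30) = 1 + 1664079 + 1028457 = 2692537
  C(31) = 1 + 2692537 + 1664079 = 4356617
  C(32) = 1 + 4356617 + 2692537 = 7049155
  C(33) = 1 + 7049155 + 4356617 = 11405773
  C(34) = 1 + 11405773 + 7049155 = 18454929
Total calls for fib(34) = 18454929


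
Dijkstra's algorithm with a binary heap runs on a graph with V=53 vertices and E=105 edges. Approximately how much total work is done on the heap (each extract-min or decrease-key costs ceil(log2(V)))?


Dijkstra with a binary heap: each vertex is extracted once, each edge may relax once.
Each heap operation costs O(log V).
V + E = 53 + 105 = 158
ceil(log2(53)) = 6 (since 2^5 = 32 < 53 <= 64 = 2^6)
Total heap work = (V+E) * ceil(log2(V)) = 158 * 6 = 948


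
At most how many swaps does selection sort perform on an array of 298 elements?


Each of the 297 passes places one element in its final position.
Pass 1: swap minimum into position 0
Pass 2: swap minimum of remaining into position 1
...
Pass 297: last two elements, one swap
Maximum swaps = 298 - 1 = 297


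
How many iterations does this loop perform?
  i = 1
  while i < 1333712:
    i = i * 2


The loop variable doubles each iteration:
i = 1 -> 2 -> 4 -> 8 -> 16 -> 32 -> 64 -> 128 -> 256 -> 512 -> 1024 -> 2048 -> 4096 -> 8192 -> 16384 -> 32768 -> 65536 -> 131072 -> 262144 -> 524288 -> 1048576 -> 2097152 (stop, 2097152 >= 1333712)
Number of doublings = ceil(log2(1333712)) = 21


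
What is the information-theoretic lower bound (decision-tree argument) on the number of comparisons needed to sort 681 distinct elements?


A binary decision tree of height h has at most 2^h leaves and needs at least n! of them, so h >= ceil(log2(n!)).
681! is far too large to multiply out, so use Stirling's series:
  ln(n!) ~ n ln n - n + (1/2) ln(2 pi n) + 1/(12n)  (error below 1/(360 n^3), negligible here)
  ln(681) = 6.5235623
  n ln n = 681 * 6.5235623 = 4442.5459
  (1/2) ln(2 pi * 681) = (1/2) ln(4278.8492) = 4.1807
  1/(12*681) = 0.0001
  ln(681!) ~ 4442.5459 - 681 + 4.1807 + 0.0001 = 3765.7267
Convert to base 2: log2(681!) = 3765.7267 / ln 2 = 3765.7267 / 0.69314718 = 5432.7952
ceil(5432.7952) = 5433


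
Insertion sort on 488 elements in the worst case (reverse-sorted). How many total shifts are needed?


In the worst case (reverse-sorted), each element shifts past all previous:
  Element 1: 1 shifts
  Element 2: 2 shifts
  Element 3: 3 shifts
  Element 4: 4 shifts
  Element 5: 5 shifts
  ...
  Element 487: 487 shifts
Total = 1 + 2 + ... + 487
= 488*(488-1)/2 = 118828


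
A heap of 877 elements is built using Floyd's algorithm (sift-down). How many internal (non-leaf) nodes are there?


Leaf nodes occupy roughly half the array.
Sift-down is called for each internal node, starting from the last one.
Internal nodes = floor(n/2) = floor(877/2) = 438


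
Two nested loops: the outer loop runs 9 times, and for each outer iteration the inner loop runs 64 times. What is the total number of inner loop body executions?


Outer loop: 9 iterations
Inner loop: 64 iterations per outer iteration
Total = 9 * 64 = 576


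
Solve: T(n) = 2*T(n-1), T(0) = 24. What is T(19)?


Unrolling:
T(19) = 2*T(18) = 2^2*T(17) = ... = 2^19*T(0)
= 2^19 * 24
= 524288 * 24 = 12582912


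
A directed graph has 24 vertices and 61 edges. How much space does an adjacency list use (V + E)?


Adjacency list: one list head per vertex + one entry per edge
Vertex heads: 24
Edge entries: 61
Total = 24 + 61 = 85


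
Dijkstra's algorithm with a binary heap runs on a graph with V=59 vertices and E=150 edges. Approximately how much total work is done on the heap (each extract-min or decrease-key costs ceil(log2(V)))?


Dijkstra with a binary heap: each vertex is extracted once, each edge may relax once.
Each heap operation costs O(log V).
V + E = 59 + 150 = 209
ceil(log2(59)) = 6 (since 2^5 = 32 < 59 <= 64 = 2^6)
Total heap work = (V+E) * ceil(log2(V)) = 209 * 6 = 1254


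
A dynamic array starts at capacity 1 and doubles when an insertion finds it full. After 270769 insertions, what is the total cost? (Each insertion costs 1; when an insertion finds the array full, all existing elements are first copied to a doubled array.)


Insertion cost: 270769 (one per element)
Resizes occur just before inserting elements 2, 3, 5, 9, ...
Elements copied at each resize: 1 + 2 + 4 + 8 + 16 + 32 + 64 + 128 + 256 + 512 + 1024 + 2048 + 4096 + 8192 + 16384 + 32768 + 65536 + 131072 + 262144
Sum of copies = 524287 (geometric series: 2^k - 1)
Total = 270769 + 524287 = 795056


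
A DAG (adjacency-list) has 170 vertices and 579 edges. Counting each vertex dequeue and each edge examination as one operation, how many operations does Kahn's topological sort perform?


V = 170 (vertex processing)
E = 579 (edge processing)
V + E = 170 + 579 = 749


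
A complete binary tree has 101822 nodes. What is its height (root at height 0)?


In a complete binary tree, level k holds nodes 2^k .. 2^(k+1)-1 (1-indexed).
Height = floor(log2(n)) = floor(log2(101822)) = 16
Check: 2^16 = 65536 <= 101822 < 131072 = 2^17


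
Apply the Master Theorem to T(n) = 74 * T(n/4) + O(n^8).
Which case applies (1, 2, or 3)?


The Master Theorem: T(n) = a*T(n/b) + O(n^c)
  a = 74, b = 4, c = 8
log_b(a) = log_4(74) ~ 3.105
Compare b^c with a: 4^8 = 65536 > 74, so c > log_b(a).
Since c > log_b(a), Case 3 applies.
T(n) = O(n^8)
Master Theorem case = 3


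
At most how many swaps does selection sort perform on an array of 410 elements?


Each of the 409 passes places one element in its final position.
Pass 1: swap minimum into position 0
Pass 2: swap minimum of remaining into position 1
...
Pass 409: last two elements, one swap
Maximum swaps = 410 - 1 = 409


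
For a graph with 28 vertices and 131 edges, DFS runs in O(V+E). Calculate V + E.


A full DFS traversal visits each vertex once and examines each edge once.
V = 28
E = 131
Sum = 28 + 131 = 159


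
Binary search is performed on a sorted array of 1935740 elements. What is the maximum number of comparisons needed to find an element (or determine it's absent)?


Binary search halves the search space each comparison:
  Step 1: search space = 1935740 -> 967870
  Step 2: search space = 967870 -> 483935
  Step 3: search space = 483935 -> 241967
  Step 4: search space = 241967 -> 120983
  Step 5: search space = 120983 -> 60491
  Step 6: search space = 60491 -> 30245
  Step 7: search space = 30245 -> 15122
  Step 8: search space = 15122 -> 7561
  Step 9: search space = 7561 -> 3780
  Step 10: search space = 3780 -> 1890
  Step 11: search space = 1890 -> 945
  Step 12: search space = 945 -> 472
  Step 13: search space = 472 -> 236
  Step 14: search space = 236 -> 118
  Step 15: search space = 118 -> 59
  Step 16: search space = 59 -> 29
  Step 17: search space = 29 -> 14
  Step 18: search space = 14 -> 7
  Step 19: search space = 7 -> 3
  Step 20: search space = 3 -> 1
  Step 21: search space = 1 (final check)
Maximum comparisons = floor(log2(1935740)) + 1 = 20 + 1 = 21


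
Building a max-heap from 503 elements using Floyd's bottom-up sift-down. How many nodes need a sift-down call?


In a heap of 503 elements (0-indexed array):
  Last element index: 502
  Parent of last element: floor((502 - 1) / 2) = 250
  Internal nodes: indices 0 to 250
  Count = floor(503/2) = 251


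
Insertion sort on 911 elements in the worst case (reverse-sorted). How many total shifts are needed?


In the worst case (reverse-sorted), each element shifts past all previous:
  Element 1: 1 shifts
  Element 2: 2 shifts
  Element 3: 3 shifts
  Element 4: 4 shifts
  Element 5: 5 shifts
  ...
  Element 910: 910 shifts
Total = 1 + 2 + ... + 910
= 911*(911-1)/2 = 414505


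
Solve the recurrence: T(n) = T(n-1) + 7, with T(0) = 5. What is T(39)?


Unrolling the recurrence:
T(39) = T(38) + 7
       = T(37) + 7 + 7
       = T(36) + 7*3
       ...
       = T(0) + 7*39
       = 5 + 273 = 278


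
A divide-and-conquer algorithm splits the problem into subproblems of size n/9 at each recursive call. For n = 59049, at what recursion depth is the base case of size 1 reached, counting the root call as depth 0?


At each depth, the problem size is divided by 9:
  Depth 0: problem size = 59049
  Depth 1: problem size = 6561
  Depth 2: problem size = 729
  Depth 3: problem size = 81
  Depth 4: problem size = 9
  Depth 5: problem size = 1 (base case)
The base case is reached at depth log_9(59049) = 5 (the tree has 6 levels counting depth 0, but the depth asked for is 5).
Recursion depth = 5


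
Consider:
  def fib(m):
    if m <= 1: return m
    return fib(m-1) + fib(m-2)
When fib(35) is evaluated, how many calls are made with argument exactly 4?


Let N(m) = number of times fib(m) is called while evaluating fib(35).
N(35) = 1 (the initial call).
N(34) = 1 (only fib(35) calls it).
For 1 <= m <= 33: fib(m) is called by fib(m+1) and fib(m+2), so
  N(m) = N(m+1) + N(m+2).
fib(0) is called only by fib(2), so N(0) = N(2).
Walk down from m=35:
  N(35)=1, N(34)=1, N(33)=2, N(32)=3, N(31)=5, N(30)=8, N(29)=13, N(28)=21, N(27)=34, N(26)=55, N(25)=89, N(24)=144, N(23)=233, N(22)=377, N(21)=610, N(20)=987, N(19)=1597, N(18)=2584, N(17)=4181, N(16)=6765, N(15)=10946, N(14)=17711, N(13)=28657, N(12)=46368, N(11)=75025, N(10)=121393, N(9)=196418, N(8)=317811, N(7)=514229, N(6)=832040, N(5)=1346269, N(4)=2178309
N(4) = 2178309


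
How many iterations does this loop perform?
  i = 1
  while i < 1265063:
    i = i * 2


The loop variable doubles each iteration:
i = 1 -> 2 -> 4 -> 8 -> 16 -> 32 -> 64 -> 128 -> 256 -> 512 -> 1024 -> 2048 -> 4096 -> 8192 -> 16384 -> 32768 -> 65536 -> 131072 -> 262144 -> 524288 -> 1048576 -> 2097152 (stop, 2097152 >= 1265063)
Number of doublings = ceil(log2(1265063)) = 21


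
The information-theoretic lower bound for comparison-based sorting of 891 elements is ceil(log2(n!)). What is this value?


A binary decision tree of height h has at most 2^h leaves and needs at least n! of them, so h >= ceil(log2(n!)).
891! is far too large to multiply out, so use Stirling's series:
  ln(n!) ~ n ln n - n + (1/2) ln(2 pi n) + 1/(12n)  (error below 1/(360 n^3), negligible here)
  ln(891) = 6.7923444
  n ln n = 891 * 6.7923444 = 6051.9789
  (1/2) ln(2 pi * 891) = (1/2) ln(5598.3181) = 4.3151
  1/(12*891) = 0.0001
  ln(891!) ~ 6051.9789 - 891 + 4.3151 + 0.0001 = 5165.2941
Convert to base 2: log2(891!) = 5165.2941 / ln 2 = 5165.2941 / 0.69314718 = 7451.9442
ceil(7451.9442) = 7452


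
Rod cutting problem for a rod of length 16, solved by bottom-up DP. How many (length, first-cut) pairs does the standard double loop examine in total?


For each subproblem length i = 1..16, the inner loop considers i possible first cuts.
Total = 1 + 2 + ... + 16
= 16*(16+1)/2
= 16*17/2 = 136


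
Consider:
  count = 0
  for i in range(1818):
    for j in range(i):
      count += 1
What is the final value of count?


For each i, the inner loop runs i times:
  i=0: inner runs 0 times
  i=1: inner runs 1 time
  i=2: inner runs 2 times
  i=3: inner runs 3 times
  i=4: inner runs 4 times
  i=5: inner runs 5 times
  i=6: inner runs 6 times
  i=7: inner runs 7 times
  ...
Total = 0 + 1 + 2 + ... + 1817 = 1818*(1818-1)/2 = 1651653


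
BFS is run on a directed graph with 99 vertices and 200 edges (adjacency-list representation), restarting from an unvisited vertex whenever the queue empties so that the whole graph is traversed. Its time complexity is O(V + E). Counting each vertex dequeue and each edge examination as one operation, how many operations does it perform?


A full BFS traversal dequeues each vertex exactly once and examines each directed edge exactly once.
V = 99 (vertex processing cost)
E = 200 (edge examination cost)
Total operations proportional to V + E = 99 + 200 = 299


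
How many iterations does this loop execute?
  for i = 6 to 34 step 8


The loop variable i takes values starting at 6 and increments by 8 each iteration.
Sequence: i = 6, 14, 22, 30
The upper bound 34 is inclusive, so the count is floor((last - first) / step) + 1:
floor((34 - 6) / 8) + 1 = floor(28/8) + 1 = 3 + 1 = 4


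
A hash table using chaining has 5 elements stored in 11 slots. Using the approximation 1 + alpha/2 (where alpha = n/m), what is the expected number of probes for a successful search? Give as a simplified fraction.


Load factor alpha = n/m = 5/11
Expected probes = 1 + alpha/2 = 1 + 5/(2*11)
= 1 + 5/22
= 22/22 + 5/22
= 27/22


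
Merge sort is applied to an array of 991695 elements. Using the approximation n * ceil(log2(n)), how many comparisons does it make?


Merge sort divides the array into halves recursively.
Number of levels = ceil(log2(991695)) = 20
At each level, approximately n = 991695 comparisons are needed for merging.
Total comparisons ~ n * ceil(log2(n)) = 991695 * 20 = 19833900


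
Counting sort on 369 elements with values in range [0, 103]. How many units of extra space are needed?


Output array size: 369 (to store sorted result)
Count array size: 104 (one slot per possible value, range 0 to 103)
Total extra space = 369 + 104 = 473


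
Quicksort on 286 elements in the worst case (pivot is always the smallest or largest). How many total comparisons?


In the worst case, each partition step picks the worst pivot:
  Partition 1: 285 comparisons (n-1 elements to compare)
  Partition 2: 284 comparisons
  Partition 3: 283 comparisons
  Partition 4: 282 comparisons
  Partition 5: 281 comparisons
  ...
  Last partition: 0 comparisons
Total = (n-1) + (n-2) + ... + 1 + 0 = n*(n-1)/2
= 286*285/2 = 40755


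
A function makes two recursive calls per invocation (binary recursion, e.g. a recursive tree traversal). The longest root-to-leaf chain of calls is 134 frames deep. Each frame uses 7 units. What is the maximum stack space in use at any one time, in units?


Binary recursion: the two calls run one after the other, so only one root-to-leaf chain of frames is on the stack at a time.
Maximum depth (longest chain) = 134 frames
Each frame = 7 units
Max stack space = 134 * 7 = 938


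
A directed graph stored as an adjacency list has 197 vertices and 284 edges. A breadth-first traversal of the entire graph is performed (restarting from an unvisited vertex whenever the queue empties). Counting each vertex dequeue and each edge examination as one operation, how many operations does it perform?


A full BFS traversal dequeues each vertex once and examines each edge once.
Vertex visits: 197
Edge visits: 284
V + E = 197 + 284 = 481


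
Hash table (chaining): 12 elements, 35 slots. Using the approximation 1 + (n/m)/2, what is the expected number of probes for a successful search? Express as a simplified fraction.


Computing expected probes:
alpha = 12/35
= 1 + alpha/2
= 1 + 12/(2*35)
= (2*35 + 12) / (2*35)
= 82/70 = 41/35


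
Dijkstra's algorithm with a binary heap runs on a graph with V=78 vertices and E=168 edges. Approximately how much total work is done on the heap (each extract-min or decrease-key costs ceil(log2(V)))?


Dijkstra with a binary heap: each vertex is extracted once, each edge may relax once.
Each heap operation costs O(log V).
V + E = 78 + 168 = 246
ceil(log2(78)) = 7 (since 2^6 = 64 < 78 <= 128 = 2^7)
Total heap work = (V+E) * ceil(log2(V)) = 246 * 7 = 1722


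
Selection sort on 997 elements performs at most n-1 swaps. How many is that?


Each of the 996 passes places one element in its final position.
Pass 1: swap minimum into position 0
Pass 2: swap minimum of remaining into position 1
...
Pass 996: last two elements, one swap
Maximum swaps = 997 - 1 = 996


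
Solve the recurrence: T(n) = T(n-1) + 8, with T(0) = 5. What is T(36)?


Unrolling the recurrence:
T(36) = T(35) + 8
       = T(34) + 8 + 8
       = T(33) + 8*3
       ...
       = T(0) + 8*36
       = 5 + 288 = 293


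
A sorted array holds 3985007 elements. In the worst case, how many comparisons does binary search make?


Halving sequence: 3985007 -> 1992503 -> 996251 -> 498125 -> 249062 -> 124531 -> 62265 -> 31132 -> 15566 -> 7783 -> 3891 -> 1945 -> 972 -> 486 -> 243 -> 121 -> 60 -> 30 -> 15 -> 7 -> 3 -> 1
Number of halvings = 21
Max comparisons = 21 + 1 = 22


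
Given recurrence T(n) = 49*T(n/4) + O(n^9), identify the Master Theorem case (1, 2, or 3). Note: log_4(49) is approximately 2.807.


Master Theorem parameters: a=49, b=4, c=9
log_b(a) = 2.807
Compare b^c with a: 4^9 = 262144 > 49, so c > log_b(a).
Comparing c=9 vs log_b(a)=2.807:
9 > 2.807 => Case 3
Result: T(n) = O(n^9)
Master Theorem case = 3


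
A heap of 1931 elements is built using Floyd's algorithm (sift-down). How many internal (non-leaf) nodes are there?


Leaf nodes occupy roughly half the array.
Sift-down is called for each internal node, starting from the last one.
Internal nodes = floor(n/2) = floor(1931/2) = 965


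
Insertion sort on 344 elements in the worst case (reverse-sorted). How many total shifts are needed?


In the worst case (reverse-sorted), each element shifts past all previous:
  Element 1: 1 shifts
  Element 2: 2 shifts
  Element 3: 3 shifts
  Element 4: 4 shifts
  Element 5: 5 shifts
  ...
  Element 343: 343 shifts
Total = 1 + 2 + ... + 343
= 344*(344-1)/2 = 58996


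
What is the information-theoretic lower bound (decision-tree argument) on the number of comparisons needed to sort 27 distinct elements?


A binary decision tree of height h has at most 2^h leaves and needs at least n! of them, so h >= ceil(log2(n!)).
Compute 27! as a running product:
  x2 = 2, x3 = 6, x4 = 24, x5 = 120
  x6 = 720, x7 = 5040, x8 = 40320, x9 = 362880
  x10 = 3628800, x11 = 39916800, x12 = 479001600, x13 = 6227020800
  x14 = 87178291200, x15 = 1307674368000, x16 = 20922789888000, x17 = 355687428096000
  x18 = 6402373705728000, x19 = 121645100408832000, x20 = 2432902008176640000, x21 = 51090942171709440000
  x22 = 1124000727777607680000, x23 = 25852016738884976640000, x24 = 620448401733239439360000, x25 = 15511210043330985984000000
  x26 = 403291461126605635584000000, x27 = 10888869450418352160768000000
27! = 10888869450418352160768000000
Bracket between powers of 2:
  2^93 = 9903520314283042199192993792 < 10888869450418352160768000000 <= 19807040628566084398385987584 = 2^94
So ceil(log2(27!)) = 94


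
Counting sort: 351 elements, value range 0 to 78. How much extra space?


n = 351 (output array)
k = 79 (count array for 79 distinct values)
Extra space = 351 + 79 = 430


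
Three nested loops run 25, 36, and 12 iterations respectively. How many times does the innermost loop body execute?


Loop 1 (outermost): 25 iterations
Loop 2 (middle): 36 iterations per outer
Loop 3 (innermost): 12 iterations per middle
Total = 25 * 36 * 12 = 10800


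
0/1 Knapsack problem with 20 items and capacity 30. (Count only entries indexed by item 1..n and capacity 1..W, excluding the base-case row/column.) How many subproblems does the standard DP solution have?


The DP table is indexed by (item, capacity).
Rows: 20 items
Columns: 30 capacity values (1 to W)
Total subproblems = 20 * 30 = 600


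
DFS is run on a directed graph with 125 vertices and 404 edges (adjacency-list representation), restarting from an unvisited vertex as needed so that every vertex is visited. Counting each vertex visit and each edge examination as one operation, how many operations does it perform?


A full DFS traversal processes each vertex exactly once (push/pop on stack).
Each directed edge is examined once.
V = 125, E = 404
V + E = 529


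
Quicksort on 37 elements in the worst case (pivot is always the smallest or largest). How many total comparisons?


In the worst case, each partition step picks the worst pivot:
  Partition 1: 36 comparisons (n-1 elements to compare)
  Partition 2: 35 comparisons
  Partition 3: 34 comparisons
  Partition 4: 33 comparisons
  Partition 5: 32 comparisons
  ...
  Last partition: 0 comparisons
Total = (n-1) + (n-2) + ... + 1 + 0 = n*(n-1)/2
= 37*36/2 = 666


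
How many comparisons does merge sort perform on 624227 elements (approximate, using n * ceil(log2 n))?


Recursion depth: ceil(log2(624227)) = 20
Each recursion level merges n = 624227 elements
Total = 624227 * 20 = 12484540


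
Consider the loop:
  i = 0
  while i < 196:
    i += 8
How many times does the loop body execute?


Starting at i = 0, each iteration adds 8.
Iterations until i >= 196:
  Iteration 1: i = 0 -> i = 8
  Iteration 2: i = 8 -> i = 16
  Iteration 3: i = 16 -> i = 24
  Iteration 4: i = 24 -> i = 32
  Iteration 5: i = 32 -> i = 40
  Iteration 6: i = 40 -> i = 48
  Iteration 7: i = 48 -> i = 56
  Iteration 8: i = 56 -> i = 64
  ... continuing ...
Total iterations = ceil(196/8) = 25


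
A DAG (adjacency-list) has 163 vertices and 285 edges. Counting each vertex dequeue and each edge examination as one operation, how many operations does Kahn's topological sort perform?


V = 163 (vertex processing)
E = 285 (edge processing)
V + E = 163 + 285 = 448


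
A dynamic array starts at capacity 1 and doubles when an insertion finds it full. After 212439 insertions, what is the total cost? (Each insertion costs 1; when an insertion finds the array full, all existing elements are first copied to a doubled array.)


Insertion cost: 212439 (one per element)
Resizes occur just before inserting elements 2, 3, 5, 9, ...
Elements copied at each resize: 1 + 2 + 4 + 8 + 16 + 32 + 64 + 128 + 256 + 512 + 1024 + 2048 + 4096 + 8192 + 16384 + 32768 + 65536 + 131072
Sum of copies = 262143 (geometric series: 2^k - 1)
Total = 212439 + 262143 = 474582


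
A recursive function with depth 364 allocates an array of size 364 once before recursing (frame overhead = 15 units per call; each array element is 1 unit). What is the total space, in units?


Array allocation: 364 units (allocated once)
Stack frames: 364 deep * 15 per frame = 5460 units
Total = 364 + 5460 = 5824


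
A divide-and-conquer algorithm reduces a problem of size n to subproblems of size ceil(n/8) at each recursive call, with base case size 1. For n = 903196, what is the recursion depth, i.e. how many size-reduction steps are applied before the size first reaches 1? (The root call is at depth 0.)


Each step divides the size by 8 (rounding up); after k steps the size is ceil(n/8^k), which equals 1 exactly when 8^k >= n.
So the depth is the smallest k with 8^k >= 903196, i.e. ceil(log_8(903196)).
8^6 = 262144 < 903196 <= 2097152 = 8^7
Recursion depth = 7


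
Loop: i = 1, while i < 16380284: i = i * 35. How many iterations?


i multiplies by 35 each step:
i = 1 -> 35 -> 1225 -> 42875 -> 1500625 -> 52521875 (stop)
Iterations = ceil(log_35(16380284)) = 5


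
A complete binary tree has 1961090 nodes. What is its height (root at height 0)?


In a complete binary tree, level k holds nodes 2^k .. 2^(k+1)-1 (1-indexed).
Height = floor(log2(n)) = floor(log2(1961090)) = 20
Check: 2^20 = 1048576 <= 1961090 < 2097152 = 2^21


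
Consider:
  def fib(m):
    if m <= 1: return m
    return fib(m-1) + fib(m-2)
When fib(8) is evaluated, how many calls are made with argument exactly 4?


Let N(m) = number of times fib(m) is called while evaluating fib(8).
N(8) = 1 (the initial call).
N(7) = 1 (only fib(8) calls it).
For 1 <= m <= 6: fib(m) is called by fib(m+1) and fib(m+2), so
  N(m) = N(m+1) + N(m+2).
fib(0) is called only by fib(2), so N(0) = N(2).
Walk down from m=8:
  N(8)=1, N(7)=1, N(6)=2, N(5)=3, N(4)=5
N(4) = 5


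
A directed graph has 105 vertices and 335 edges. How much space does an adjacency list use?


Adjacency list: one list head per vertex + one entry per edge
Vertex heads: 105
Edge entries: 335
Total = 105 + 335 = 440


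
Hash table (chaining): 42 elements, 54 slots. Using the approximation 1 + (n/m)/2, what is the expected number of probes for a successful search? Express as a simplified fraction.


Computing expected probes:
alpha = 42/54
= 1 + alpha/2
= 1 + 42/(2*54)
= (2*54 + 42) / (2*54)
= 150/108 = 25/18


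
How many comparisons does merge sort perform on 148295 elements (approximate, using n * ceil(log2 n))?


Recursion depth: ceil(log2(148295)) = 18
Each recursion level merges n = 148295 elements
Total = 148295 * 18 = 2669310


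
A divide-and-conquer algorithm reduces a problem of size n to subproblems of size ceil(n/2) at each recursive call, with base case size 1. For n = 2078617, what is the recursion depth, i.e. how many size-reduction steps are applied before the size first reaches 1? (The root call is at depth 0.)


Each step divides the size by 2 (rounding up); after k steps the size is ceil(n/2^k), which equals 1 exactly when 2^k >= n.
So the depth is the smallest k with 2^k >= 2078617, i.e. ceil(log_2(2078617)).
2^20 = 1048576 < 2078617 <= 2097152 = 2^21
Recursion depth = 21


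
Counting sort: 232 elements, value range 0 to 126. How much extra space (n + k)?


n = 232 (output array)
k = 127 (count array for 127 distinct values)
Extra space = 232 + 127 = 359


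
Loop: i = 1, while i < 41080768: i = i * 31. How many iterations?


i multiplies by 31 each step:
i = 1 -> 31 -> 961 -> 29791 -> 923521 -> 28629151 -> 887503681 (stop)
Iterations = ceil(log_31(41080768)) = 6


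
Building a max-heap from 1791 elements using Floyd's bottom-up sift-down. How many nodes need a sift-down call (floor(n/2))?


In a heap of 1791 elements (0-indexed array):
  Last element index: 1790
  Parent of last element: floor((1790 - 1) / 2) = 894
  Internal nodes: indices 0 to 894
  Count = floor(1791/2) = 895


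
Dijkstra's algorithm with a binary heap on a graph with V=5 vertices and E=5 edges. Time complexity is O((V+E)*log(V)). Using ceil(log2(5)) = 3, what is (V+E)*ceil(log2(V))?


Dijkstra with a binary heap: each vertex is extracted once, each edge may relax once.
Each heap operation costs O(log V).
V + E = 5 + 5 = 10
ceil(log2(5)) = 3 (since 2^2 = 4 < 5 <= 8 = 2^3)
Total heap work = (V+E) * ceil(log2(V)) = 10 * 3 = 30


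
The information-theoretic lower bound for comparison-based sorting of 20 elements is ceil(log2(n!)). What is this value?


A binary decision tree of height h has at most 2^h leaves and needs at least n! of them, so h >= ceil(log2(n!)).
Compute 20! as a running product:
  x2 = 2, x3 = 6, x4 = 24, x5 = 120
  x6 = 720, x7 = 5040, x8 = 40320, x9 = 362880
  x10 = 3628800, x11 = 39916800, x12 = 479001600, x13 = 6227020800
  x14 = 87178291200, x15 = 1307674368000, x16 = 20922789888000, x17 = 355687428096000
  x18 = 6402373705728000, x19 = 121645100408832000, x20 = 2432902008176640000
20! = 2432902008176640000
Bracket between powers of 2:
  2^61 = 2305843009213693952 < 2432902008176640000 <= 4611686018427387904 = 2^62
So ceil(log2(20!)) = 62


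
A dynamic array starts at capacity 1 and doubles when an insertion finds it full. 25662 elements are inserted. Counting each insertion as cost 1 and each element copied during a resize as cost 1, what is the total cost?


n = 25662
Insertion costs: 25662
Resizes copy 1, 2, 4, ... up to the largest power of 2 that is <= n-1 = 25661, i.e. 16384.
Copy costs = 1 + 2 + 4 + 8 + 16 + 32 + 64 + 128 + 256 + 512 + 1024 + 2048 + 4096 + 8192 + 16384 = 32767
Total = 25662 + 32767 = 58429


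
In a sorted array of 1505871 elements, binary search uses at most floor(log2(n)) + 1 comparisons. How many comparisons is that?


Halving sequence: 1505871 -> 752935 -> 376467 -> 188233 -> 94116 -> 47058 -> 23529 -> 11764 -> 5882 -> 2941 -> 1470 -> 735 -> 367 -> 183 -> 91 -> 45 -> 22 -> 11 -> 5 -> 2 -> 1
Number of halvings = 20
Max comparisons = 20 + 1 = 21


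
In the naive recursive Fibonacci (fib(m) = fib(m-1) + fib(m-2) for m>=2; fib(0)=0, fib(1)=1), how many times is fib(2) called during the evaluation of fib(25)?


Let N(m) = number of times fib(m) is called while evaluating fib(25).
N(25) = 1 (the initial call).
N(24) = 1 (only fib(25) calls it).
For 1 <= m <= 23: fib(m) is called by fib(m+1) and fib(m+2), so
  N(m) = N(m+1) + N(m+2).
fib(0) is called only by fib(2), so N(0) = N(2).
Walk down from m=25:
  N(25)=1, N(24)=1, N(23)=2, N(22)=3, N(21)=5, N(20)=8, N(19)=13, N(18)=21, N(17)=34, N(16)=55, N(15)=89, N(14)=144, N(13)=233, N(12)=377, N(11)=610, N(10)=987, N(9)=1597, N(8)=2584, N(7)=4181, N(6)=6765, N(5)=10946, N(4)=17711, N(3)=28657, N(2)=46368
N(2) = 46368


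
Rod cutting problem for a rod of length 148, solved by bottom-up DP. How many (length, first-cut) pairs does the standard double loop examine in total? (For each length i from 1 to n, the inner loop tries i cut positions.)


For each subproblem length i = 1..148, the inner loop considers i possible first cuts.
Total = 1 + 2 + ... + 148
= 148*(148+1)/2
= 148*149/2 = 11026


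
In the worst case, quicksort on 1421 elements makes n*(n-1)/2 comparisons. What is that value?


Sum of comparisons per partition:
1420 + 1419 + ... + 1 + 0
= 1421 * (1421 - 1) / 2
= 1421 * 1420 / 2
= 1008910


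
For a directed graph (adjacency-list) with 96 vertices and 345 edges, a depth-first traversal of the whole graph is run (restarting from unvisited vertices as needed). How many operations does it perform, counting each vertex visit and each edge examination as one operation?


A full DFS traversal visits each vertex once and examines each edge once.
V = 96
E = 345
Sum = 96 + 345 = 441


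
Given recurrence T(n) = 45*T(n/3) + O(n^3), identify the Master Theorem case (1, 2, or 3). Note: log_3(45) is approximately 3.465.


Master Theorem parameters: a=45, b=3, c=3
log_b(a) = 3.465
Compare b^c with a: 3^3 = 27 < 45, so c < log_b(a).
Comparing c=3 vs log_b(a)=3.465:
3 < 3.465 => Case 1
Result: T(n) = O(n^(log_3 45)) ~ O(n^3.465)
Master Theorem case = 1


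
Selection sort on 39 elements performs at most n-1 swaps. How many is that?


Each of the 38 passes places one element in its final position.
Pass 1: swap minimum into position 0
Pass 2: swap minimum of remaining into position 1
...
Pass 38: last two elements, one swap
Maximum swaps = 39 - 1 = 38


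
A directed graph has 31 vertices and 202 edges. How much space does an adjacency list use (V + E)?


Adjacency list: one list head per vertex + one entry per edge
Vertex heads: 31
Edge entries: 202
Total = 31 + 202 = 233


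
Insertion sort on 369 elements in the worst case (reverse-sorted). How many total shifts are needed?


In the worst case (reverse-sorted), each element shifts past all previous:
  Element 1: 1 shifts
  Element 2: 2 shifts
  Element 3: 3 shifts
  Element 4: 4 shifts
  Element 5: 5 shifts
  ...
  Element 368: 368 shifts
Total = 1 + 2 + ... + 368
= 369*(369-1)/2 = 67896


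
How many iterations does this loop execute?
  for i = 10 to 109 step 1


The loop variable i takes values starting at 10 and increments by 1 each iteration.
Sequence: i = 10, 11, 12, 13, 14, 15, 16, 17, 18, ...
The upper bound 109 is inclusive, so the count is floor((last - first) / step) + 1:
floor((109 - 10) / 1) + 1 = floor(99/1) + 1 = 99 + 1 = 100


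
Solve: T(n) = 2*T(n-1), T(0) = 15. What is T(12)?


Unrolling:
T(12) = 2*T(11) = 2^2*T(10) = ... = 2^12*T(0)
= 2^12 * 15
= 4096 * 15 = 61440


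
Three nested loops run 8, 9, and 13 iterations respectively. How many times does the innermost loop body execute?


Loop 1 (outermost): 8 iterations
Loop 2 (middle): 9 iterations per outer
Loop 3 (innermost): 13 iterations per middle
Total = 8 * 9 * 13 = 936


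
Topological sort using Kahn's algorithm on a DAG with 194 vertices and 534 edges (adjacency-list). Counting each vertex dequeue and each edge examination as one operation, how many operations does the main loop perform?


Kahn's algorithm:
  1. Compute in-degrees: O(V + E)
  2. Process queue: each vertex dequeued once (O(V))
     each edge examined once (O(E))
Total = V + E = 194 + 534 = 728


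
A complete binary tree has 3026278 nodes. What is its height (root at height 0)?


In a complete binary tree, level k holds nodes 2^k .. 2^(k+1)-1 (1-indexed).
Height = floor(log2(n)) = floor(log2(3026278)) = 21
Check: 2^21 = 2097152 <= 3026278 < 4194304 = 2^22


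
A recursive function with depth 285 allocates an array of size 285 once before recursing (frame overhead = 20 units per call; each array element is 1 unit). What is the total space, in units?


Array allocation: 285 units (allocated once)
Stack frames: 285 deep * 20 per frame = 5700 units
Total = 285 + 5700 = 5985


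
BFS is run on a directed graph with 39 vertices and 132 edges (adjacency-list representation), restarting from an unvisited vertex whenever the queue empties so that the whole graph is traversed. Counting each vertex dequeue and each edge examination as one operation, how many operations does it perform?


A full BFS traversal dequeues each vertex exactly once and examines each directed edge exactly once.
V = 39 (vertex processing cost)
E = 132 (edge examination cost)
Total operations proportional to V + E = 39 + 132 = 171


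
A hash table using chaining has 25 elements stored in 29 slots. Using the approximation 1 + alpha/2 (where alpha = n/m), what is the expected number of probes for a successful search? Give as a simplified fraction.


Load factor alpha = n/m = 25/29
Expected probes = 1 + alpha/2 = 1 + 25/(2*29)
= 1 + 25/58
= 58/58 + 25/58
= 83/58


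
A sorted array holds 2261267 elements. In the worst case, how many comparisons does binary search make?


Halving sequence: 2261267 -> 1130633 -> 565316 -> 282658 -> 141329 -> 70664 -> 35332 -> 17666 -> 8833 -> 4416 -> 2208 -> 1104 -> 552 -> 276 -> 138 -> 69 -> 34 -> 17 -> 8 -> 4 -> 2 -> 1
Number of halvings = 21
Max comparisons = 21 + 1 = 22


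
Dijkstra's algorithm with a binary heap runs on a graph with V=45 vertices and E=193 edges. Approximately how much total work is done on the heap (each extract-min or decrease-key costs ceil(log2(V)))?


Dijkstra with a binary heap: each vertex is extracted once, each edge may relax once.
Each heap operation costs O(log V).
V + E = 45 + 193 = 238
ceil(log2(45)) = 6 (since 2^5 = 32 < 45 <= 64 = 2^6)
Total heap work = (V+E) * ceil(log2(V)) = 238 * 6 = 1428


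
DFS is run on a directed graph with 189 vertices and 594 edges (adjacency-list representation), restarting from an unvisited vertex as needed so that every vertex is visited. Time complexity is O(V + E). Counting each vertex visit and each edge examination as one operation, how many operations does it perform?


A full DFS traversal processes each vertex exactly once (push/pop on stack).
Each directed edge is examined once.
V = 189, E = 594
V + E = 783
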